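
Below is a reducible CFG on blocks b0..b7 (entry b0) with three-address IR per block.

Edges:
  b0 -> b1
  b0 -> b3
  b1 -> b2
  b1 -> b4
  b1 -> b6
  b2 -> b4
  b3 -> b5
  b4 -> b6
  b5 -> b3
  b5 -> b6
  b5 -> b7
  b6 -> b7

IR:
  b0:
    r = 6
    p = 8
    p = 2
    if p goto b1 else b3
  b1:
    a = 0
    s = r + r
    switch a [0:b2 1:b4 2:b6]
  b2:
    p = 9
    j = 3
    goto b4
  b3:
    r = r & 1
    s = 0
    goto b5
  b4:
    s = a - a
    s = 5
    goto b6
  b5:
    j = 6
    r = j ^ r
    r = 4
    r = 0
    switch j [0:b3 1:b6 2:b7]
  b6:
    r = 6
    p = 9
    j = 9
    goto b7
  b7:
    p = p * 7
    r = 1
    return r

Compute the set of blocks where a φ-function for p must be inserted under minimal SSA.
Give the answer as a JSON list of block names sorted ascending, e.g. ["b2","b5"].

Answer: ["b4", "b6", "b7"]

Analysis:
idom tree: b1←b0 b2←b1 b3←b0 b4←b1 b5←b3 b6←b0 b7←b0
Join-block Dom:
  b3: preds {b0,b5}: {b0} ∩ {b0,b3,b5} = {b0}; idom=b0
  b4: preds {b1,b2}: {b0,b1} ∩ {b0,b1,b2} = {b0,b1}; idom=b1
  b6: preds {b1,b4,b5}: {b0,b1} ∩ {b0,b1,b4} ∩ {b0,b3,b5} = {b0}; idom=b0
  b7: preds {b5,b6}: {b0,b3,b5} ∩ {b0,b6} = {b0}; idom=b0

DF walk-up:
  join b3 pred b0: · stop@b0
  join b3 pred b5: b5→b3 stop@b0
  join b4 pred b1: · stop@b1
  join b4 pred b2: b2 stop@b1
  join b6 pred b1: b1 stop@b0
  join b6 pred b4: b4→b1 stop@b0
  join b6 pred b5: b5→b3 stop@b0
  join b7 pred b5: b5→b3 stop@b0
  join b7 pred b6: b6 stop@b0
  b0 → ∅
  b1 → {b6}
  b2 → {b4}
  b3 → {b3,b6,b7}
  b4 → {b6}
  b5 → {b3,b6,b7}
  b6 → {b7}
  b7 → ∅

φ for p: defs {b0,b2,b6,b7}
  DF⁺ = {b4,b6,b7}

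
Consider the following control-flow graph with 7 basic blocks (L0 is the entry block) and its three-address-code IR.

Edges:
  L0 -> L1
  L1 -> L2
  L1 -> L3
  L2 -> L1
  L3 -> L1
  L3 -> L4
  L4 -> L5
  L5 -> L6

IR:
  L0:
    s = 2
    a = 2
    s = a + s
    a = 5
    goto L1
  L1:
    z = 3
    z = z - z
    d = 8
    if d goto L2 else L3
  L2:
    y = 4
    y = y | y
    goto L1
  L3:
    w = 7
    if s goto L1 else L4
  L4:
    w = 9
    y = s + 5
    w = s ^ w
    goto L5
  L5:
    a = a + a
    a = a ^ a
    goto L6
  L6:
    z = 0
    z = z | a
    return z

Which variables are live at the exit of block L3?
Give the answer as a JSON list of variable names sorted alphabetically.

Block summaries:
  L0 def {a,s} use ∅
  L1 def {d,z} use ∅
  L2 def {y} use ∅
  L3 def {w} use {s}
  L4 def {w,y} use {s}
  L5 def {a} use {a}
  L6 def {z} use {a}

Backward fixpoint:
  L0 li=∅ lo={a,s}
  L1 li={a,s} lo={a,s}
  L2 li={a,s} lo={a,s}
  L3 li={a,s} lo={a,s}
  L4 li={a,s} lo={a}
  L5 li={a} lo={a}
  L6 li={a} lo=∅

live-out(L3) = ["a", "s"]

Answer: ["a", "s"]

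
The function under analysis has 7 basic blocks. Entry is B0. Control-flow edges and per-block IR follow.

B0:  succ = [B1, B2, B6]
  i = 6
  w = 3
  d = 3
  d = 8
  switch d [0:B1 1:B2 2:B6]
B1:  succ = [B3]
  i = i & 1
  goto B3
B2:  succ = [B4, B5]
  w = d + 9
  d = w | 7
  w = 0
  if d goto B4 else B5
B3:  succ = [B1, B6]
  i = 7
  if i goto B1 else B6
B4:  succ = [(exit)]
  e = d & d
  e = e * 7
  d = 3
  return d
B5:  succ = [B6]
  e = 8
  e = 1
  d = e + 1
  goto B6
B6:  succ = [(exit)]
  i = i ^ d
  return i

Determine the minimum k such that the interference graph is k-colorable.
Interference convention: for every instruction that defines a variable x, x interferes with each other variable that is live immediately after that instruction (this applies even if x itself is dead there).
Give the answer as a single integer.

Answer: 3

Working:
Per-block:
  B0: {d,i,w} / ∅
  B1: {i} / {i}
  B2: {d,w} / {d}
  B3: {i} / ∅
  B4: {d,e} / {d}
  B5: {d,e} / ∅
  B6: {i} / {d,i}

Live sets:
  B0 li=∅ lo={d,i}
  B1 li={d,i} lo={d}
  B2 li={d,i} lo={d,i}
  B3 li={d} lo={d,i}
  B4 li={d} lo=∅
  B5 li={i} lo={d,i}
  B6 li={d,i} lo=∅

Interference:
  d — {i,w}
  e — {i}
  i — {d,e,w}
  w — {d,i}

Colouring:
  lower bound: {d,i,w} mutually conflict ⇒ χ ≥ 3
  assign d→r1 e→r1 i→r0 w→r2 — no edge inside a register ⇒ χ ≤ 3
  χ = 3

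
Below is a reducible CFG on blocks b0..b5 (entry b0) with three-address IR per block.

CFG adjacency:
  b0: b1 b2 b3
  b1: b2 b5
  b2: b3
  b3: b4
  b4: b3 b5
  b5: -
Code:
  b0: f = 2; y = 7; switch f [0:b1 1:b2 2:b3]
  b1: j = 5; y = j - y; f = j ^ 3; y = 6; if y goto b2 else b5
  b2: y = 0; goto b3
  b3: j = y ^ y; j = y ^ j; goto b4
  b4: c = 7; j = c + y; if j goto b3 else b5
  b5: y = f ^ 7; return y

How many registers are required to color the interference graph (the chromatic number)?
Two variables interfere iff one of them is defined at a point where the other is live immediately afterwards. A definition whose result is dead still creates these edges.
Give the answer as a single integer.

Answer: 3

Analysis:
Block summaries:
  b0: def={f,y} ue=∅
  b1: def={f,j,y} ue={y}
  b2: def={y} ue=∅
  b3: def={j} ue={y}
  b4: def={c,j} ue={y}
  b5: def={y} ue={f}

Liveness:
  b0: in=∅ out={f,y}
  b1: in={y} out={f}
  b2: in={f} out={f,y}
  b3: in={f,y} out={f,y}
  b4: in={f,y} out={f,y}
  b5: in={f} out=∅

Interfere edges:
  c↔{f,y}
  f↔{c,j,y}
  j↔{f,y}
  y↔{c,f,j}

Registers:
  lower bound: {c,f,y} mutually conflict ⇒ χ ≥ 3
  assign c→R2 f→R0 j→R2 y→R1 — no edge inside a register ⇒ χ ≤ 3
  χ = 3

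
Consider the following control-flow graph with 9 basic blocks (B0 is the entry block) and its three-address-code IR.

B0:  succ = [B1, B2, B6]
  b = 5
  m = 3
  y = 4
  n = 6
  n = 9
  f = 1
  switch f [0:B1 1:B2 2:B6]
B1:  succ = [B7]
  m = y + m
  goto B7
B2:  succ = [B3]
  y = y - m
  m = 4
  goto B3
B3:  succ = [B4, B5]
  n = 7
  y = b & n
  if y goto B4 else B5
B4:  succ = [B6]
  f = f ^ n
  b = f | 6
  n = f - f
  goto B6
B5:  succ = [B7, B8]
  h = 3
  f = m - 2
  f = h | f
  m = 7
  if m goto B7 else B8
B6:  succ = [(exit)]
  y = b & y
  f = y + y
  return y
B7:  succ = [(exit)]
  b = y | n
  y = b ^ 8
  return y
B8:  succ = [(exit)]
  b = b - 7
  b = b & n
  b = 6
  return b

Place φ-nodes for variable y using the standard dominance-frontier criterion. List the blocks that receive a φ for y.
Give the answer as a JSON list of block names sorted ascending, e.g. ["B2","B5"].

idom tree: B1←B0 B2←B0 B3←B2 B4←B3 B5←B3 B6←B0 B7←B0 B8←B5
Dom at joins:
  B6: preds {B0,B4}: {B0} ∩ {B0,B2,B3,B4} = {B0}; idom=B0
  B7: preds {B1,B5}: {B0,B1} ∩ {B0,B2,B3,B5} = {B0}; idom=B0

Frontier:
  join B6 pred B0: · stop@B0
  join B6 pred B4: B4→B3→B2 stop@B0
  join B7 pred B1: B1 stop@B0
  join B7 pred B5: B5→B3→B2 stop@B0
  B0 → ∅
  B1 → {B7}
  B2 → {B6,B7}
  B3 → {B6,B7}
  B4 → {B6}
  B5 → {B7}
  B6 → ∅
  B7 → ∅
  B8 → ∅

φ for y: defs {B0,B2,B3,B6,B7}
  DF⁺ = {B6,B7}

Answer: ["B6", "B7"]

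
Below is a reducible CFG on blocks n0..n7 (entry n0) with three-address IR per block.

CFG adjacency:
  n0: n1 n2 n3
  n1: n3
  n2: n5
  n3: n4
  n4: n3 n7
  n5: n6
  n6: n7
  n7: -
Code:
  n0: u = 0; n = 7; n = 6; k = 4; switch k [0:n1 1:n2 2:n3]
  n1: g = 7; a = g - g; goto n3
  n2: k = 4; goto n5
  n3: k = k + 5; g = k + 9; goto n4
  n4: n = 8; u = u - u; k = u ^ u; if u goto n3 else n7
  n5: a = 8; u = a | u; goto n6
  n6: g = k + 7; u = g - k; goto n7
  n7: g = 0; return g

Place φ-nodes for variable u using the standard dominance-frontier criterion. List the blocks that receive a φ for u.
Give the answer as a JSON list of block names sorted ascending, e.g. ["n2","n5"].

Answer: ["n3", "n7"]

Derivation:
idom tree: n1←n0 n2←n0 n3←n0 n4←n3 n5←n2 n6←n5 n7←n0
Dom∩ at merges:
  n3: preds {n0,n1,n4}: {n0} ∩ {n0,n1} ∩ {n0,n3,n4} = {n0}; idom=n0
  n7: preds {n4,n6}: {n0,n3,n4} ∩ {n0,n2,n5,n6} = {n0}; idom=n0

Frontier:
  join n3 pred n0: · stop@n0
  join n3 pred n1: n1 stop@n0
  join n3 pred n4: n4→n3 stop@n0
  join n7 pred n4: n4→n3 stop@n0
  join n7 pred n6: n6→n5→n2 stop@n0
  n0: DF=∅
  n1: DF={n3}
  n2: DF={n7}
  n3: DF={n3,n7}
  n4: DF={n3,n7}
  n5: DF={n7}
  n6: DF={n7}
  n7: DF=∅

φ for u: defs {n0,n4,n5,n6}
  DF⁺ = {n3,n7}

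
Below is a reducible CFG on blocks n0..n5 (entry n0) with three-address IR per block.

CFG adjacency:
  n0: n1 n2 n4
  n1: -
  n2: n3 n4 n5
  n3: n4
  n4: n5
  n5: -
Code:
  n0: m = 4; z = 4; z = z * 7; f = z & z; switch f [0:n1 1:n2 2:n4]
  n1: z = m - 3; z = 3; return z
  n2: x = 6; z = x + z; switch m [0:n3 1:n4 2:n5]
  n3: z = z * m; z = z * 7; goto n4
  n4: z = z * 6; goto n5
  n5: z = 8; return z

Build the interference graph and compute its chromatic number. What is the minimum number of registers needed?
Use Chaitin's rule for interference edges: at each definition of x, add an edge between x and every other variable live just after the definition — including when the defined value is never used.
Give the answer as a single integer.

Per-block:
  n0 def {f,m,z} use ∅
  n1 def {z} use {m}
  n2 def {x,z} use {m,z}
  n3 def {z} use {m,z}
  n4 def {z} use {z}
  n5 def {z} use ∅

Live sets:
  n0: in=∅ out={m,z}
  n1: in={m} out=∅
  n2: in={m,z} out={m,z}
  n3: in={m,z} out={z}
  n4: in={z} out=∅
  n5: in=∅ out=∅

Conflict graph:
  f: {m,z}
  m: {f,x,z}
  x: {m,z}
  z: {f,m,x}

Colouring:
  clique {f,m,z} ⇒ need ≥ 3
  3-colouring: R0={m}  R1={z}  R2={f,x}
  χ = 3

Answer: 3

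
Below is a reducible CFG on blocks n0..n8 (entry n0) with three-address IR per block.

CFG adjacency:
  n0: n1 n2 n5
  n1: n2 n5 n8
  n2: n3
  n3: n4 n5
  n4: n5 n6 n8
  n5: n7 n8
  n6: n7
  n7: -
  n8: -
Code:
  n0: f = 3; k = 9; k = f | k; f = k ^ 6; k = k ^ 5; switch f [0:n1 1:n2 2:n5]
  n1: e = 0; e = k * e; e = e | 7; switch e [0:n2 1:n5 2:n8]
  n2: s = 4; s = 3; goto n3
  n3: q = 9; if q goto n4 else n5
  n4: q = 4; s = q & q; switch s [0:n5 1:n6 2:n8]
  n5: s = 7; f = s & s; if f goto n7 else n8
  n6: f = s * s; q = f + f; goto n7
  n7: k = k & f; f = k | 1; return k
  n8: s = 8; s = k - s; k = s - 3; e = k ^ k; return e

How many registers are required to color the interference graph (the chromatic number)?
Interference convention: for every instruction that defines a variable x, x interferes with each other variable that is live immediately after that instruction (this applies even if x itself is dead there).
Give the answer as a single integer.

Per-block:
  n0: def={f,k} ue=∅
  n1: def={e} ue={k}
  n2: def={s} ue=∅
  n3: def={q} ue=∅
  n4: def={q,s} ue=∅
  n5: def={f,s} ue=∅
  n6: def={f,q} ue={s}
  n7: def={f,k} ue={f,k}
  n8: def={e,k,s} ue={k}

Backward fixpoint:
  n0: in=∅ out={k}
  n1: in={k} out={k}
  n2: in={k} out={k}
  n3: in={k} out={k}
  n4: in={k} out={k,s}
  n5: in={k} out={f,k}
  n6: in={k,s} out={f,k}
  n7: in={f,k} out=∅
  n8: in={k} out=∅

Conflict graph:
  e — {k}
  f — {k,q}
  k — {e,f,q,s}
  q — {f,k}
  s — {k}

Registers:
  {f,k,q} pairwise interfere (3-clique) ⇒ χ ≥ 3
  3-colouring: R0={k}  R1={e,f,s}  R2={q}
  χ = 3

Answer: 3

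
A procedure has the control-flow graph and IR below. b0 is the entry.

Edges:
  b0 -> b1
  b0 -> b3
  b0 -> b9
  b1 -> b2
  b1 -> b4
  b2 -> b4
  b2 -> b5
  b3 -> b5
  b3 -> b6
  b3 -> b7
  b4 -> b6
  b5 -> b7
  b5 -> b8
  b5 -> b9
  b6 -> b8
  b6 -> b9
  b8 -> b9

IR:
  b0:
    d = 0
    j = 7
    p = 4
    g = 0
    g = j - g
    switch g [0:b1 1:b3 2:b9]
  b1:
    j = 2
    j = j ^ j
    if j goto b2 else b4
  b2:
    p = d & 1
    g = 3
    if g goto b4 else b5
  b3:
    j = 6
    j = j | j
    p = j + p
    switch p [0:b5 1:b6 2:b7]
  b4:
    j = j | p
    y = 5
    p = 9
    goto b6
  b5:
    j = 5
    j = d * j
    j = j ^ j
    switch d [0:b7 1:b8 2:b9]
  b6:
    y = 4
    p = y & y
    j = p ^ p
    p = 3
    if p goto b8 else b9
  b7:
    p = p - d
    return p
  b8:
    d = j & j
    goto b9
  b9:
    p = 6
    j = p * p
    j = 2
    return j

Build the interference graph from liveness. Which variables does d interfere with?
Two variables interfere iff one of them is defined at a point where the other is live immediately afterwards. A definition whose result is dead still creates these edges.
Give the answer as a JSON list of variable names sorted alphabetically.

Answer: ["g", "j", "p"]

Working:
Per-block:
  b0 def {d,g,j,p} use ∅
  b1 def {j} use ∅
  b2 def {g,p} use {d}
  b3 def {j,p} use {p}
  b4 def {j,p,y} use {j,p}
  b5 def {j} use {d}
  b6 def {j,p,y} use ∅
  b7 def {p} use {d,p}
  b8 def {d} use {j}
  b9 def {j,p} use ∅

Liveness:
  b0: in=∅ out={d,p}
  b1: in={d,p} out={d,j,p}
  b2: in={d,j} out={d,j,p}
  b3: in={d,p} out={d,p}
  b4: in={j,p} out=∅
  b5: in={d,p} out={d,j,p}
  b6: in=∅ out={j}
  b7: in={d,p} out=∅
  b8: in={j} out=∅
  b9: in=∅ out=∅

Interference:
  d: {g,j,p}
  g: {d,j,p}
  j: {d,g,p}
  p: {d,g,j}
  y: ∅

N(d) = ["g", "j", "p"]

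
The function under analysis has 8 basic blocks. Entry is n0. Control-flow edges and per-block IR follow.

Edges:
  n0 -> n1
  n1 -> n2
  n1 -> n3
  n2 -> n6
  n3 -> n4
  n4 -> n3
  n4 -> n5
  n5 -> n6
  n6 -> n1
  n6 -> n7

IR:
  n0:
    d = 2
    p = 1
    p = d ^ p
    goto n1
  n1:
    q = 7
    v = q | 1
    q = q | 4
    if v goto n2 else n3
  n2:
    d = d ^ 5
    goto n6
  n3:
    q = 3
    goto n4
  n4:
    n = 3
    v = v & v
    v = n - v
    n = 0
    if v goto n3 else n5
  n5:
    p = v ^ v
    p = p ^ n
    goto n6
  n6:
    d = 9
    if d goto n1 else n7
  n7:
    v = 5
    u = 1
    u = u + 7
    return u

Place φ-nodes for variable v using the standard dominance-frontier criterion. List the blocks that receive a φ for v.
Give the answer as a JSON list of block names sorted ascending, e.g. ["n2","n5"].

idom tree: n1←n0 n2←n1 n3←n1 n4←n3 n5←n4 n6←n1 n7←n6
Join-block Dom:
  n1: preds {n0,n6}: {n0} ∩ {n0,n1,n6} = {n0}; idom=n0
  n3: preds {n1,n4}: {n0,n1} ∩ {n0,n1,n3,n4} = {n0,n1}; idom=n1
  n6: preds {n2,n5}: {n0,n1,n2} ∩ {n0,n1,n3,n4,n5} = {n0,n1}; idom=n1

DF walk-up:
  n1←n0: walk · to n0
  n1←n6: walk n6→n1 to n0
  n3←n1: walk · to n1
  n3←n4: walk n4→n3 to n1
  n6←n2: walk n2 to n1
  n6←n5: walk n5→n4→n3 to n1
  DF(n0)=∅
  DF(n1)={n1}
  DF(n2)={n6}
  DF(n3)={n3,n6}
  DF(n4)={n3,n6}
  DF(n5)={n6}
  DF(n6)={n1}
  DF(n7)=∅

φ for v: defs {n1,n4,n7}
  DF⁺ = {n1,n3,n6}

Answer: ["n1", "n3", "n6"]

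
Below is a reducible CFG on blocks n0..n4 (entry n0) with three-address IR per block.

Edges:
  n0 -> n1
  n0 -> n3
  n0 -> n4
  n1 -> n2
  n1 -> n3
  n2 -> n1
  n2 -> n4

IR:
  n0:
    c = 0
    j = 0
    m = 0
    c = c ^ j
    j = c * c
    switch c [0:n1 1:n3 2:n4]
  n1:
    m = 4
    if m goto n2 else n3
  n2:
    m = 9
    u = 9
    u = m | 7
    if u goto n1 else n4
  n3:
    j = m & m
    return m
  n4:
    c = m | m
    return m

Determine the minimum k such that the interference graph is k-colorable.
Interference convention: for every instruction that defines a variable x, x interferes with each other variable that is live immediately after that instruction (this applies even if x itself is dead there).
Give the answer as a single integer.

Answer: 3

Analysis:
def/use:
  n0: def={c,j,m} ue=∅
  n1: def={m} ue=∅
  n2: def={m,u} ue=∅
  n3: def={j} ue={m}
  n4: def={c} ue={m}

Live sets:
  n0 li=∅ lo={m}
  n1 li=∅ lo={m}
  n2 li=∅ lo={m}
  n3 li={m} lo=∅
  n4 li={m} lo=∅

Conflict graph:
  c — {j,m}
  j — {c,m}
  m — {c,j,u}
  u — {m}

Chromatic number:
  clique {c,j,m} ⇒ need ≥ 3
  3-colouring: c0={m}  c1={c,u}  c2={j}
  χ = 3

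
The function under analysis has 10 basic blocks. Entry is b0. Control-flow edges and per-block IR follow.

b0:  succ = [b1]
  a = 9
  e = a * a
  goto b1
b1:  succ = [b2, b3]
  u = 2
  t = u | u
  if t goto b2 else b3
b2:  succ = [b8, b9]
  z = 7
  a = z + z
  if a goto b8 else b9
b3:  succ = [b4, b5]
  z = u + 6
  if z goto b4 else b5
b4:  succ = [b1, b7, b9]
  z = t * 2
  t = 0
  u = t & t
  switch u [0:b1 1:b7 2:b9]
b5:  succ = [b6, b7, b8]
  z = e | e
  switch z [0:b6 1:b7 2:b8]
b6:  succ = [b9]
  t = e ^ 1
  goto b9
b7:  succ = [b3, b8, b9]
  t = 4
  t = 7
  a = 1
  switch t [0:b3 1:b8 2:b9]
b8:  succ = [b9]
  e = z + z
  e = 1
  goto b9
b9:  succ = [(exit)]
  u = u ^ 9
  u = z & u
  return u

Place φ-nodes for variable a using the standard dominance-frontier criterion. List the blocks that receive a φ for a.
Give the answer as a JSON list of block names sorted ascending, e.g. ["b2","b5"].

idom tree: b1←b0 b2←b1 b3←b1 b4←b3 b5←b3 b6←b5 b7←b3 b8←b1 b9←b1
Dom at joins:
  b1: preds {b0,b4}: {b0} ∩ {b0,b1,b3,b4} = {b0}; idom=b0
  b3: preds {b1,b7}: {b0,b1} ∩ {b0,b1,b3,b7} = {b0,b1}; idom=b1
  b7: preds {b4,b5}: {b0,b1,b3,b4} ∩ {b0,b1,b3,b5} = {b0,b1,b3}; idom=b3
  b8: preds {b2,b5,b7}: {b0,b1,b2} ∩ {b0,b1,b3,b5} ∩ {b0,b1,b3,b7} = {b0,b1}; idom=b1
  b9: preds {b2,b4,b6,b7,b8}: {b0,b1,b2} ∩ {b0,b1,b3,b4} ∩ {b0,b1,b3,b5,b6} ∩ {b0,b1,b3,b7} ∩ {b0,b1,b8} = {b0,b1}; idom=b1

DF derivation:
  b1←b0: walk · to b0
  b1←b4: walk b4→b3→b1 to b0
  b3←b1: walk · to b1
  b3←b7: walk b7→b3 to b1
  b7←b4: walk b4 to b3
  b7←b5: walk b5 to b3
  b8←b2: walk b2 to b1
  b8←b5: walk b5→b3 to b1
  b8←b7: walk b7→b3 to b1
  b9←b2: walk b2 to b1
  b9←b4: walk b4→b3 to b1
  b9←b6: walk b6→b5→b3 to b1
  b9←b7: walk b7→b3 to b1
  b9←b8: walk b8 to b1
  b0 → ∅
  b1 → {b1}
  b2 → {b8,b9}
  b3 → {b1,b3,b8,b9}
  b4 → {b1,b7,b9}
  b5 → {b7,b8,b9}
  b6 → {b9}
  b7 → {b3,b8,b9}
  b8 → {b9}
  b9 → ∅

φ for a: defs {b0,b2,b7}
  DF⁺ = {b1,b3,b8,b9}

Answer: ["b1", "b3", "b8", "b9"]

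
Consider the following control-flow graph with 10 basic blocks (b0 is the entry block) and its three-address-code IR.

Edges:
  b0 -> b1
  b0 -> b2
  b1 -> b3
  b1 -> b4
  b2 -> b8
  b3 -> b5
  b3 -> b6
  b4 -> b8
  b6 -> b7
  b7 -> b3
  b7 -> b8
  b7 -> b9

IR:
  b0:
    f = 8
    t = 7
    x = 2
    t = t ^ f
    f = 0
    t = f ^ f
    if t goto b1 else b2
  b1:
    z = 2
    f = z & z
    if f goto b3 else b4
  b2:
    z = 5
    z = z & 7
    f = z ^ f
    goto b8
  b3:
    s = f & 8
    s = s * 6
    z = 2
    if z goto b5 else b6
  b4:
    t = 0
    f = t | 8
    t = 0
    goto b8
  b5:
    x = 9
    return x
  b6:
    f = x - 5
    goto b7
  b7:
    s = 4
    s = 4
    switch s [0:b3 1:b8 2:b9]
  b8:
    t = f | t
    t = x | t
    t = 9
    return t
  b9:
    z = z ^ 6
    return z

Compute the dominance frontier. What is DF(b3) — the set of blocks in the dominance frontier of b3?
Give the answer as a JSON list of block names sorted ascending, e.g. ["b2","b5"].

Answer: ["b3", "b8"]

Working:
idom tree: b1←b0 b2←b0 b3←b1 b4←b1 b5←b3 b6←b3 b7←b6 b8←b0 b9←b7
Dom at joins:
  b3: preds {b1,b7}: {b0,b1} ∩ {b0,b1,b3,b6,b7} = {b0,b1}; idom=b1
  b8: preds {b2,b4,b7}: {b0,b2} ∩ {b0,b1,b4} ∩ {b0,b1,b3,b6,b7} = {b0}; idom=b0

DF derivation:
  b3←b1: walk · to b1
  b3←b7: walk b7→b6→b3 to b1
  b8←b2: walk b2 to b0
  b8←b4: walk b4→b1 to b0
  b8←b7: walk b7→b6→b3→b1 to b0
  b0 → ∅
  b1 → {b8}
  b2 → {b8}
  b3 → {b3,b8}
  b4 → {b8}
  b5 → ∅
  b6 → {b3,b8}
  b7 → {b3,b8}
  b8 → ∅
  b9 → ∅

DF(b3) = ["b3", "b8"]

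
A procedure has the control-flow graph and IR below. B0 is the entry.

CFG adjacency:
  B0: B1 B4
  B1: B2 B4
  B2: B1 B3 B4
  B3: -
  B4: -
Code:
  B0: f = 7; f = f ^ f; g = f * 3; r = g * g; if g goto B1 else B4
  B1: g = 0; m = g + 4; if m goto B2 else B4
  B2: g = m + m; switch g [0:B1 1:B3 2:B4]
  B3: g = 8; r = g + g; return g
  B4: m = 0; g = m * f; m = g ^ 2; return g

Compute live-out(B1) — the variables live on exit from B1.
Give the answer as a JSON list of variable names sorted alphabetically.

Answer: ["f", "m"]

Analysis:
Block summaries:
  B0 def {f,g,r} use ∅
  B1 def {g,m} use ∅
  B2 def {g} use {m}
  B3 def {g,r} use ∅
  B4 def {g,m} use {f}

Live sets:
  B0 li=∅ lo={f}
  B1 li={f} lo={f,m}
  B2 li={f,m} lo={f}
  B3 li=∅ lo=∅
  B4 li={f} lo=∅

live-out(B1) = ["f", "m"]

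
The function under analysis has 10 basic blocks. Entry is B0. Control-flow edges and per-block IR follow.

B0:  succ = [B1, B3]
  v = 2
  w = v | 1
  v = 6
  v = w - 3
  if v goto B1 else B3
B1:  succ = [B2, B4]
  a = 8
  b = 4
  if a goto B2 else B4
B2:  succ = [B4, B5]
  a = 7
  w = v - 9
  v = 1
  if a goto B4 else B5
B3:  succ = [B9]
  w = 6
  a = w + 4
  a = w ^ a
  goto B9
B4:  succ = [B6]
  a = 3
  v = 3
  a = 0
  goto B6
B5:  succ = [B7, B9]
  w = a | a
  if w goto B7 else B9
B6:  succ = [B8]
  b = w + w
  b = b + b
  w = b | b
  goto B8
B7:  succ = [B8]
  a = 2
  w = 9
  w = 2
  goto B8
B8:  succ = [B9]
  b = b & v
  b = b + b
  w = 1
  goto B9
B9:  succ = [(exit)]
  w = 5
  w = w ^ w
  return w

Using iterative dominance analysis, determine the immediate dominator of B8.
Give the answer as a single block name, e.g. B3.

idom tree: B1←B0 B2←B1 B3←B0 B4←B1 B5←B2 B6←B4 B7←B5 B8←B1 B9←B0
Dom at joins:
  B4: preds {B1,B2}: {B0,B1} ∩ {B0,B1,B2} = {B0,B1}; idom=B1
  B8: preds {B6,B7}: {B0,B1,B4,B6} ∩ {B0,B1,B2,B5,B7} = {B0,B1}; idom=B1
  B9: preds {B3,B5,B8}: {B0,B3} ∩ {B0,B1,B2,B5} ∩ {B0,B1,B8} = {B0}; idom=B0

idom(B8) = B1

Answer: B1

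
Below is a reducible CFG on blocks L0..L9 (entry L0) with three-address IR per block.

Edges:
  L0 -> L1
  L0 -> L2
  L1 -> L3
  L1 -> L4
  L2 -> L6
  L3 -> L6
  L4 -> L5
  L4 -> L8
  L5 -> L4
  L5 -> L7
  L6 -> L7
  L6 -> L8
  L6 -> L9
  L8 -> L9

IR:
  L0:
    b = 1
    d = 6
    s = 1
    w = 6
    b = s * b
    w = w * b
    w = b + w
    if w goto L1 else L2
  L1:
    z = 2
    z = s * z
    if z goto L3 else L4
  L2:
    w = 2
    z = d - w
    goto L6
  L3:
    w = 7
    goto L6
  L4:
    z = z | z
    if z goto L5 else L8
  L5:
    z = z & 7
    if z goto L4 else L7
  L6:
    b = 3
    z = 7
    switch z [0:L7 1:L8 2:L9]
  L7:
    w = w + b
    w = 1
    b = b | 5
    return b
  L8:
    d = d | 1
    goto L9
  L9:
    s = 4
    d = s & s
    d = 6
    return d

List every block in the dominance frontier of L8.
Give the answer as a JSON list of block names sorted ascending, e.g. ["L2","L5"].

Answer: ["L9"]

Analysis:
idom tree: L1←L0 L2←L0 L3←L1 L4←L1 L5←L4 L6←L0 L7←L0 L8←L0 L9←L0
Join-block Dom:
  L4: preds {L1,L5}: {L0,L1} ∩ {L0,L1,L4,L5} = {L0,L1}; idom=L1
  L6: preds {L2,L3}: {L0,L2} ∩ {L0,L1,L3} = {L0}; idom=L0
  L7: preds {L5,L6}: {L0,L1,L4,L5} ∩ {L0,L6} = {L0}; idom=L0
  L8: preds {L4,L6}: {L0,L1,L4} ∩ {L0,L6} = {L0}; idom=L0
  L9: preds {L6,L8}: {L0,L6} ∩ {L0,L8} = {L0}; idom=L0

DF walk-up:
  L4←L1: walk · to L1
  L4←L5: walk L5→L4 to L1
  L6←L2: walk L2 to L0
  L6←L3: walk L3→L1 to L0
  L7←L5: walk L5→L4→L1 to L0
  L7←L6: walk L6 to L0
  L8←L4: walk L4→L1 to L0
  L8←L6: walk L6 to L0
  L9←L6: walk L6 to L0
  L9←L8: walk L8 to L0
  L0: DF=∅
  L1: DF={L6,L7,L8}
  L2: DF={L6}
  L3: DF={L6}
  L4: DF={L4,L7,L8}
  L5: DF={L4,L7}
  L6: DF={L7,L8,L9}
  L7: DF=∅
  L8: DF={L9}
  L9: DF=∅

DF(L8) = ["L9"]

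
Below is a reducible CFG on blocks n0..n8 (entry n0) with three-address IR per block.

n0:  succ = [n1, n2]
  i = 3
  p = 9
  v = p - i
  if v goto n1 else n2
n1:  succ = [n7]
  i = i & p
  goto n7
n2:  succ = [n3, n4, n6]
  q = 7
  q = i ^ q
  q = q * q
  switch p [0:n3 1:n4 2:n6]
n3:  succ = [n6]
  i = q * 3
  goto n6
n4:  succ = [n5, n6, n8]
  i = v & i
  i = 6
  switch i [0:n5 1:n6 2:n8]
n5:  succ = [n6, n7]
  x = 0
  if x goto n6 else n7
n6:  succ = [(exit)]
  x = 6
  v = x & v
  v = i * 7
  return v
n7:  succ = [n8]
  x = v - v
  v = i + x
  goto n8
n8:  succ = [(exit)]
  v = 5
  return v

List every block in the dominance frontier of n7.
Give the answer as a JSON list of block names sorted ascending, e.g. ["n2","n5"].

Answer: ["n8"]

Derivation:
idom tree: n1←n0 n2←n0 n3←n2 n4←n2 n5←n4 n6←n2 n7←n0 n8←n0
Dom at joins:
  n6: preds {n2,n3,n4,n5}: {n0,n2} ∩ {n0,n2,n3} ∩ {n0,n2,n4} ∩ {n0,n2,n4,n5} = {n0,n2}; idom=n2
  n7: preds {n1,n5}: {n0,n1} ∩ {n0,n2,n4,n5} = {n0}; idom=n0
  n8: preds {n4,n7}: {n0,n2,n4} ∩ {n0,n7} = {n0}; idom=n0

DF walk-up:
  n6←n2: walk · to n2
  n6←n3: walk n3 to n2
  n6←n4: walk n4 to n2
  n6←n5: walk n5→n4 to n2
  n7←n1: walk n1 to n0
  n7←n5: walk n5→n4→n2 to n0
  n8←n4: walk n4→n2 to n0
  n8←n7: walk n7 to n0
  n0: DF=∅
  n1: DF={n7}
  n2: DF={n7,n8}
  n3: DF={n6}
  n4: DF={n6,n7,n8}
  n5: DF={n6,n7}
  n6: DF=∅
  n7: DF={n8}
  n8: DF=∅

DF(n7) = ["n8"]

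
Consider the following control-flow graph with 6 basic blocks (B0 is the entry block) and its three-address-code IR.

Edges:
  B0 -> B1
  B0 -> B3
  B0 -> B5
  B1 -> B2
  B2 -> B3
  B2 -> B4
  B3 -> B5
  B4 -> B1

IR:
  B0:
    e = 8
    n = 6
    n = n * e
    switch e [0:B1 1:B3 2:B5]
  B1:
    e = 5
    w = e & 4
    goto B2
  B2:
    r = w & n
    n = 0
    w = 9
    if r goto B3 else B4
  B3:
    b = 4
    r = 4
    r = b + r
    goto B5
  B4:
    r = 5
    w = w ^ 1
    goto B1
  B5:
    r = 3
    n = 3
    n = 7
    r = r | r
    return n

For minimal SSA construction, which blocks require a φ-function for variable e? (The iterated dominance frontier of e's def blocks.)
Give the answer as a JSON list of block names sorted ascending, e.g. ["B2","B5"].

idom tree: B1←B0 B2←B1 B3←B0 B4←B2 B5←B0
Dom∩ at merges:
  B1: preds {B0,B4}: {B0} ∩ {B0,B1,B2,B4} = {B0}; idom=B0
  B3: preds {B0,B2}: {B0} ∩ {B0,B1,B2} = {B0}; idom=B0
  B5: preds {B0,B3}: {B0} ∩ {B0,B3} = {B0}; idom=B0

DF derivation:
  B1←B0: walk · to B0
  B1←B4: walk B4→B2→B1 to B0
  B3←B0: walk · to B0
  B3←B2: walk B2→B1 to B0
  B5←B0: walk · to B0
  B5←B3: walk B3 to B0
  DF(B0)=∅
  DF(B1)={B1,B3}
  DF(B2)={B1,B3}
  DF(B3)={B5}
  DF(B4)={B1}
  DF(B5)=∅

φ for e: defs {B0,B1}
  DF⁺ = {B1,B3,B5}

Answer: ["B1", "B3", "B5"]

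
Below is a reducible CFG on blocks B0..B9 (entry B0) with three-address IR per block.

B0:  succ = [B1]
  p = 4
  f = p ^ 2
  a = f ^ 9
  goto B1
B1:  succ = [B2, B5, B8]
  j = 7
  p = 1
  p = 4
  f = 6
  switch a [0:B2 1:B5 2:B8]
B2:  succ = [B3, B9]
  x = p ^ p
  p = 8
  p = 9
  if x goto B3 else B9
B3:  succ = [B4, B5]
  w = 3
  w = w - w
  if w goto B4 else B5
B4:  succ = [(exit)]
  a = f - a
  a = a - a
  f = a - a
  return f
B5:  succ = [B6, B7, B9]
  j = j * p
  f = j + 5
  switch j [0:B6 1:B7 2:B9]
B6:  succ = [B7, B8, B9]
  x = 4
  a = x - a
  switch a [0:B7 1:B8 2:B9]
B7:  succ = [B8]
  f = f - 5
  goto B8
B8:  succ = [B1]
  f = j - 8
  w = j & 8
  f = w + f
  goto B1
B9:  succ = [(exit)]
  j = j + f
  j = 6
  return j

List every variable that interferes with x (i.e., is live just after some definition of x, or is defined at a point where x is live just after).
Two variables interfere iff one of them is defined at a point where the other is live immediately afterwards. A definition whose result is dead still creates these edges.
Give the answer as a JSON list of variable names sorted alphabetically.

Block summaries:
  B0 def {a,f,p} use ∅
  B1 def {f,j,p} use {a}
  B2 def {p,x} use {p}
  B3 def {w} use ∅
  B4 def {a,f} use {a,f}
  B5 def {f,j} use {j,p}
  B6 def {a,x} use {a}
  B7 def {f} use {f}
  B8 def {f,w} use {j}
  B9 def {j} use {f,j}

Backward fixpoint:
  live B0: ∅→{a}
  live B1: {a}→{a,f,j,p}
  live B2: {a,f,j,p}→{a,f,j,p}
  live B3: {a,f,j,p}→{a,f,j,p}
  live B4: {a,f}→∅
  live B5: {a,j,p}→{a,f,j}
  live B6: {a,f,j}→{a,f,j}
  live B7: {a,f,j}→{a,j}
  live B8: {a,j}→{a}
  live B9: {f,j}→∅

Interference:
  a — {f,j,p,w,x}
  f — {a,j,p,w,x}
  j — {a,f,p,w,x}
  p — {a,f,j,w,x}
  w — {a,f,j,p}
  x — {a,f,j,p}

N(x) = ["a", "f", "j", "p"]

Answer: ["a", "f", "j", "p"]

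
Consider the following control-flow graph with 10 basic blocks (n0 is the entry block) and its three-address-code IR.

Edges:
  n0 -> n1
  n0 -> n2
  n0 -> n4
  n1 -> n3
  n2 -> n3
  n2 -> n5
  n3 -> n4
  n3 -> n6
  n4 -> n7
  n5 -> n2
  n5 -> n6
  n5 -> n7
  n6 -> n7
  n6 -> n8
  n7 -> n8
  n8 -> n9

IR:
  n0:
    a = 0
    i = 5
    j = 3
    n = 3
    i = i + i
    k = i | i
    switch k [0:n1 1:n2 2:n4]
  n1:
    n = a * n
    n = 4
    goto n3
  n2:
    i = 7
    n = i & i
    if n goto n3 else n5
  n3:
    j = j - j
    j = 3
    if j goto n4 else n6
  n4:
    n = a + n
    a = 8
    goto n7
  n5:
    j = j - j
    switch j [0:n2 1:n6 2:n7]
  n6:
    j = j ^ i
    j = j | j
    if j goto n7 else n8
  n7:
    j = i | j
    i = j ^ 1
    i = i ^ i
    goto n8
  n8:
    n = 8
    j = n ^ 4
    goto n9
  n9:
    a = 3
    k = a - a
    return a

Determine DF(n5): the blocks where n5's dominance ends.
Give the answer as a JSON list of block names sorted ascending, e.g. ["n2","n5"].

idom tree: n1←n0 n2←n0 n3←n0 n4←n0 n5←n2 n6←n0 n7←n0 n8←n0 n9←n8
Dom∩ at merges:
  n2: preds {n0,n5}: {n0} ∩ {n0,n2,n5} = {n0}; idom=n0
  n3: preds {n1,n2}: {n0,n1} ∩ {n0,n2} = {n0}; idom=n0
  n4: preds {n0,n3}: {n0} ∩ {n0,n3} = {n0}; idom=n0
  n6: preds {n3,n5}: {n0,n3} ∩ {n0,n2,n5} = {n0}; idom=n0
  n7: preds {n4,n5,n6}: {n0,n4} ∩ {n0,n2,n5} ∩ {n0,n6} = {n0}; idom=n0
  n8: preds {n6,n7}: {n0,n6} ∩ {n0,n7} = {n0}; idom=n0

Frontier:
  join n2 pred n0: · stop@n0
  join n2 pred n5: n5→n2 stop@n0
  join n3 pred n1: n1 stop@n0
  join n3 pred n2: n2 stop@n0
  join n4 pred n0: · stop@n0
  join n4 pred n3: n3 stop@n0
  join n6 pred n3: n3 stop@n0
  join n6 pred n5: n5→n2 stop@n0
  join n7 pred n4: n4 stop@n0
  join n7 pred n5: n5→n2 stop@n0
  join n7 pred n6: n6 stop@n0
  join n8 pred n6: n6 stop@n0
  join n8 pred n7: n7 stop@n0
  n0 → ∅
  n1 → {n3}
  n2 → {n2,n3,n6,n7}
  n3 → {n4,n6}
  n4 → {n7}
  n5 → {n2,n6,n7}
  n6 → {n7,n8}
  n7 → {n8}
  n8 → ∅
  n9 → ∅

DF(n5) = ["n2", "n6", "n7"]

Answer: ["n2", "n6", "n7"]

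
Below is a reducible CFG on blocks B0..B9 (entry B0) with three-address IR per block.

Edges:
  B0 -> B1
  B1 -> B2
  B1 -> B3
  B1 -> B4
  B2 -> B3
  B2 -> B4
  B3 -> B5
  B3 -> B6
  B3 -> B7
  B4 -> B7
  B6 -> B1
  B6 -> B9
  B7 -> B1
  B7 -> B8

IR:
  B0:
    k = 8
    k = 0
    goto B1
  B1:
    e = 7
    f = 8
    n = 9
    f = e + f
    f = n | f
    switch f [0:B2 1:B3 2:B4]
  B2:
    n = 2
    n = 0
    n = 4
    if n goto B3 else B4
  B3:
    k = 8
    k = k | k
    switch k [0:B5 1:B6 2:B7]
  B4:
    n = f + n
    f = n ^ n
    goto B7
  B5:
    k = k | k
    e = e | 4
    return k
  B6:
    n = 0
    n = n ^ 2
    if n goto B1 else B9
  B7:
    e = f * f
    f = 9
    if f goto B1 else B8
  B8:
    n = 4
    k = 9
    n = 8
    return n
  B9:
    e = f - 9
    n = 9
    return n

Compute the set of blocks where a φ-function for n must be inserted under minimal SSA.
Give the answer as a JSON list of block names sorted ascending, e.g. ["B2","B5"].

idom tree: B1←B0 B2←B1 B3←B1 B4←B1 B5←B3 B6←B3 B7←B1 B8←B7 B9←B6
Dom at joins:
  B1: preds {B0,B6,B7}: {B0} ∩ {B0,B1,B3,B6} ∩ {B0,B1,B7} = {B0}; idom=B0
  B3: preds {B1,B2}: {B0,B1} ∩ {B0,B1,B2} = {B0,B1}; idom=B1
  B4: preds {B1,B2}: {B0,B1} ∩ {B0,B1,B2} = {B0,B1}; idom=B1
  B7: preds {B3,B4}: {B0,B1,B3} ∩ {B0,B1,B4} = {B0,B1}; idom=B1

Frontier:
  join B1 pred B0: · stop@B0
  join B1 pred B6: B6→B3→B1 stop@B0
  join B1 pred B7: B7→B1 stop@B0
  join B3 pred B1: · stop@B1
  join B3 pred B2: B2 stop@B1
  join B4 pred B1: · stop@B1
  join B4 pred B2: B2 stop@B1
  join B7 pred B3: B3 stop@B1
  join B7 pred B4: B4 stop@B1
  B0: DF=∅
  B1: DF={B1}
  B2: DF={B3,B4}
  B3: DF={B1,B7}
  B4: DF={B7}
  B5: DF=∅
  B6: DF={B1}
  B7: DF={B1}
  B8: DF=∅
  B9: DF=∅

φ for n: defs {B1,B2,B4,B6,B8,B9}
  DF⁺ = {B1,B3,B4,B7}

Answer: ["B1", "B3", "B4", "B7"]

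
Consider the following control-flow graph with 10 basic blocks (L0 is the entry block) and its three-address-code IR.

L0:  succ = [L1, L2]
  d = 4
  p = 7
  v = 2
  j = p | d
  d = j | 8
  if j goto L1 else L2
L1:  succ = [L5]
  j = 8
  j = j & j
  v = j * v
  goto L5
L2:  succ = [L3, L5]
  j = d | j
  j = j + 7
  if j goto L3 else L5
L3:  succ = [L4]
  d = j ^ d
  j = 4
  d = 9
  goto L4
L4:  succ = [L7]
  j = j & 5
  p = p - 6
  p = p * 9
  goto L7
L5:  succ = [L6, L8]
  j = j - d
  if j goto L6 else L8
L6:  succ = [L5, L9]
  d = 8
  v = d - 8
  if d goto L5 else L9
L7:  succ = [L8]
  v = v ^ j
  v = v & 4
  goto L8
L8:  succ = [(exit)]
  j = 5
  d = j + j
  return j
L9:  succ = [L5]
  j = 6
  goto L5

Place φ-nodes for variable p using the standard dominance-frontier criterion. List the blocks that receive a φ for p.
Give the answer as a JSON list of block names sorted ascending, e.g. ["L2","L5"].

idom tree: L1←L0 L2←L0 L3←L2 L4←L3 L5←L0 L6←L5 L7←L4 L8←L0 L9←L6
Dom at joins:
  L5: preds {L1,L2,L6,L9}: {L0,L1} ∩ {L0,L2} ∩ {L0,L5,L6} ∩ {L0,L5,L6,L9} = {L0}; idom=L0
  L8: preds {L5,L7}: {L0,L5} ∩ {L0,L2,L3,L4,L7} = {L0}; idom=L0

Frontier:
  join L5 pred L1: L1 stop@L0
  join L5 pred L2: L2 stop@L0
  join L5 pred L6: L6→L5 stop@L0
  join L5 pred L9: L9→L6→L5 stop@L0
  join L8 pred L5: L5 stop@L0
  join L8 pred L7: L7→L4→L3→L2 stop@L0
  DF(L0)=∅
  DF(L1)={L5}
  DF(L2)={L5,L8}
  DF(L3)={L8}
  DF(L4)={L8}
  DF(L5)={L5,L8}
  DF(L6)={L5}
  DF(L7)={L8}
  DF(L8)=∅
  DF(L9)={L5}

φ for p: defs {L0,L4}
  DF⁺ = {L8}

Answer: ["L8"]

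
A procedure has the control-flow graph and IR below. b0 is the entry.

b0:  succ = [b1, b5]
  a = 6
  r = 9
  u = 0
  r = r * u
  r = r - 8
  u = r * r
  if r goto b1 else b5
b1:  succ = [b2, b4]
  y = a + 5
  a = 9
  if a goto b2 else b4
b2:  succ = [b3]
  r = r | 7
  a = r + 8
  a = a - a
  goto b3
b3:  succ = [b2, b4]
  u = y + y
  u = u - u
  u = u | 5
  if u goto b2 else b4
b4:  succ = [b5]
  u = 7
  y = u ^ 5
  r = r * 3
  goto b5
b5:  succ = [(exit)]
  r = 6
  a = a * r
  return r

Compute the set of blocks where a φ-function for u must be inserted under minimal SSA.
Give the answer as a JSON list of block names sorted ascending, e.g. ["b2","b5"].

idom tree: b1←b0 b2←b1 b3←b2 b4←b1 b5←b0
Dom at joins:
  b2: preds {b1,b3}: {b0,b1} ∩ {b0,b1,b2,b3} = {b0,b1}; idom=b1
  b4: preds {b1,b3}: {b0,b1} ∩ {b0,b1,b2,b3} = {b0,b1}; idom=b1
  b5: preds {b0,b4}: {b0} ∩ {b0,b1,b4} = {b0}; idom=b0

Frontier:
  join b2 pred b1: · stop@b1
  join b2 pred b3: b3→b2 stop@b1
  join b4 pred b1: · stop@b1
  join b4 pred b3: b3→b2 stop@b1
  join b5 pred b0: · stop@b0
  join b5 pred b4: b4→b1 stop@b0
  b0 → ∅
  b1 → {b5}
  b2 → {b2,b4}
  b3 → {b2,b4}
  b4 → {b5}
  b5 → ∅

φ for u: defs {b0,b3,b4}
  DF⁺ = {b2,b4,b5}

Answer: ["b2", "b4", "b5"]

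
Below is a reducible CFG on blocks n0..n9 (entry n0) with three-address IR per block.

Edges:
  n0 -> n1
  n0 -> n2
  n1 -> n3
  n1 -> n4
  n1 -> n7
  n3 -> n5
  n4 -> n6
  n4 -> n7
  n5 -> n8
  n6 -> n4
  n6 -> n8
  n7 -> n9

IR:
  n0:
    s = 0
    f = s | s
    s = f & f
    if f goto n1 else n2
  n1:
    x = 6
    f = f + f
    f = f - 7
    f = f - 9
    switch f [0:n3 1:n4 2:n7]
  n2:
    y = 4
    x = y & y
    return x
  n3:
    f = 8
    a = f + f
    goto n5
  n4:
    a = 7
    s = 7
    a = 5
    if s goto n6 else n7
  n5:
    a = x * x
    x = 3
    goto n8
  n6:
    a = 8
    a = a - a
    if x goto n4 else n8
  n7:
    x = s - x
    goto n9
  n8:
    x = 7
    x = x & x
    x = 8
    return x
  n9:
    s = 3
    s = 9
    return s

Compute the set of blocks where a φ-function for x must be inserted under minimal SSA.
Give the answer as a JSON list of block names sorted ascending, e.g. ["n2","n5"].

Answer: ["n8"]

Working:
idom tree: n1←n0 n2←n0 n3←n1 n4←n1 n5←n3 n6←n4 n7←n1 n8←n1 n9←n7
Dom at joins:
  n4: preds {n1,n6}: {n0,n1} ∩ {n0,n1,n4,n6} = {n0,n1}; idom=n1
  n7: preds {n1,n4}: {n0,n1} ∩ {n0,n1,n4} = {n0,n1}; idom=n1
  n8: preds {n5,n6}: {n0,n1,n3,n5} ∩ {n0,n1,n4,n6} = {n0,n1}; idom=n1

DF walk-up:
  join n4 pred n1: · stop@n1
  join n4 pred n6: n6→n4 stop@n1
  join n7 pred n1: · stop@n1
  join n7 pred n4: n4 stop@n1
  join n8 pred n5: n5→n3 stop@n1
  join n8 pred n6: n6→n4 stop@n1
  DF(n0)=∅
  DF(n1)=∅
  DF(n2)=∅
  DF(n3)={n8}
  DF(n4)={n4,n7,n8}
  DF(n5)={n8}
  DF(n6)={n4,n8}
  DF(n7)=∅
  DF(n8)=∅
  DF(n9)=∅

φ for x: defs {n1,n2,n5,n7,n8}
  DF⁺ = {n8}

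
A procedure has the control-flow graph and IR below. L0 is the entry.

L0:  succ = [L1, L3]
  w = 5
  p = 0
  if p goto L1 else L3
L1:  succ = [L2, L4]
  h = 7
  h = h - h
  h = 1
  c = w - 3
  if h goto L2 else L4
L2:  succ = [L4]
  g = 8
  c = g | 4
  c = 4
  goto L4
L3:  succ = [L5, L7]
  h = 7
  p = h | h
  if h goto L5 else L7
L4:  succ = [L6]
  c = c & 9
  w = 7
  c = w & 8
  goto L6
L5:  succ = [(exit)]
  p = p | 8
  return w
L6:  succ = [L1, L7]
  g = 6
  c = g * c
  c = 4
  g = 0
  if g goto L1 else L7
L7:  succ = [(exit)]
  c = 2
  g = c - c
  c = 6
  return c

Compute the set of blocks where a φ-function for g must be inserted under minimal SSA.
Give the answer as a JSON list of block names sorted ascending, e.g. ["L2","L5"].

Answer: ["L1", "L4", "L7"]

Working:
idom tree: L1←L0 L2←L1 L3←L0 L4←L1 L5←L3 L6←L4 L7←L0
Join-block Dom:
  L1: preds {L0,L6}: {L0} ∩ {L0,L1,L4,L6} = {L0}; idom=L0
  L4: preds {L1,L2}: {L0,L1} ∩ {L0,L1,L2} = {L0,L1}; idom=L1
  L7: preds {L3,L6}: {L0,L3} ∩ {L0,L1,L4,L6} = {L0}; idom=L0

DF walk-up:
  L1←L0: walk · to L0
  L1←L6: walk L6→L4→L1 to L0
  L4←L1: walk · to L1
  L4←L2: walk L2 to L1
  L7←L3: walk L3 to L0
  L7←L6: walk L6→L4→L1 to L0
  L0: DF=∅
  L1: DF={L1,L7}
  L2: DF={L4}
  L3: DF={L7}
  L4: DF={L1,L7}
  L5: DF=∅
  L6: DF={L1,L7}
  L7: DF=∅

φ for g: defs {L2,L6,L7}
  DF⁺ = {L1,L4,L7}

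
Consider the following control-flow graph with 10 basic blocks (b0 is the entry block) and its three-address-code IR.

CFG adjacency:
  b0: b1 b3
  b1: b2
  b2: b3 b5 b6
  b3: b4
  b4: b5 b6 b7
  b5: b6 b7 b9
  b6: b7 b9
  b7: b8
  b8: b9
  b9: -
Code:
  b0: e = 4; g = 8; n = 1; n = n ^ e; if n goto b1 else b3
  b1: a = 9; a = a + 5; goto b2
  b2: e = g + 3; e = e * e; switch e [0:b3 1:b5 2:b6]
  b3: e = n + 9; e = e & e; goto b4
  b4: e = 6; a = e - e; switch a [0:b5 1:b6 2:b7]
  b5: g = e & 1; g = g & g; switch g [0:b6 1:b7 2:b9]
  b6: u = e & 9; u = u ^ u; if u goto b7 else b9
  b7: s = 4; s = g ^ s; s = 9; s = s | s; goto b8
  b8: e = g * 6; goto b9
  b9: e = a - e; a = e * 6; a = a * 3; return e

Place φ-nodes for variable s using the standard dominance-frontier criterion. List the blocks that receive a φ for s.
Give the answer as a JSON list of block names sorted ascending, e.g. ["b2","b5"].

idom tree: b1←b0 b2←b1 b3←b0 b4←b3 b5←b0 b6←b0 b7←b0 b8←b7 b9←b0
Dom at joins:
  b3: preds {b0,b2}: {b0} ∩ {b0,b1,b2} = {b0}; idom=b0
  b5: preds {b2,b4}: {b0,b1,b2} ∩ {b0,b3,b4} = {b0}; idom=b0
  b6: preds {b2,b4,b5}: {b0,b1,b2} ∩ {b0,b3,b4} ∩ {b0,b5} = {b0}; idom=b0
  b7: preds {b4,b5,b6}: {b0,b3,b4} ∩ {b0,b5} ∩ {b0,b6} = {b0}; idom=b0
  b9: preds {b5,b6,b8}: {b0,b5} ∩ {b0,b6} ∩ {b0,b7,b8} = {b0}; idom=b0

Frontier:
  join b3 pred b0: · stop@b0
  join b3 pred b2: b2→b1 stop@b0
  join b5 pred b2: b2→b1 stop@b0
  join b5 pred b4: b4→b3 stop@b0
  join b6 pred b2: b2→b1 stop@b0
  join b6 pred b4: b4→b3 stop@b0
  join b6 pred b5: b5 stop@b0
  join b7 pred b4: b4→b3 stop@b0
  join b7 pred b5: b5 stop@b0
  join b7 pred b6: b6 stop@b0
  join b9 pred b5: b5 stop@b0
  join b9 pred b6: b6 stop@b0
  join b9 pred b8: b8→b7 stop@b0
  b0 → ∅
  b1 → {b3,b5,b6}
  b2 → {b3,b5,b6}
  b3 → {b5,b6,b7}
  b4 → {b5,b6,b7}
  b5 → {b6,b7,b9}
  b6 → {b7,b9}
  b7 → {b9}
  b8 → {b9}
  b9 → ∅

φ for s: defs {b7}
  DF⁺ = {b9}

Answer: ["b9"]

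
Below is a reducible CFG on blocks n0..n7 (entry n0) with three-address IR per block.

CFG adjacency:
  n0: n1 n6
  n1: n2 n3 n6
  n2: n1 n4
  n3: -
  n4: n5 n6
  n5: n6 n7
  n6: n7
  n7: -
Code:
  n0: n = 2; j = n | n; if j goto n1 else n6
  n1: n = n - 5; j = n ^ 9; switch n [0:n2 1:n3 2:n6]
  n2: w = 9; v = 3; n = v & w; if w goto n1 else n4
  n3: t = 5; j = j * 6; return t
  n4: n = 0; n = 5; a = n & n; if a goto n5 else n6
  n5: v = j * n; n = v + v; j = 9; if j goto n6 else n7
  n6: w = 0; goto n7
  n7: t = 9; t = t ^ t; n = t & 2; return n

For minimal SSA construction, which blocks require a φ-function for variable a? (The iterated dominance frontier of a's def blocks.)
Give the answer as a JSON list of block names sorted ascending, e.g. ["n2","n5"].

Answer: ["n6", "n7"]

Derivation:
idom tree: n1←n0 n2←n1 n3←n1 n4←n2 n5←n4 n6←n0 n7←n0
Dom∩ at merges:
  n1: preds {n0,n2}: {n0} ∩ {n0,n1,n2} = {n0}; idom=n0
  n6: preds {n0,n1,n4,n5}: {n0} ∩ {n0,n1} ∩ {n0,n1,n2,n4} ∩ {n0,n1,n2,n4,n5} = {n0}; idom=n0
  n7: preds {n5,n6}: {n0,n1,n2,n4,n5} ∩ {n0,n6} = {n0}; idom=n0

DF derivation:
  join n1 pred n0: · stop@n0
  join n1 pred n2: n2→n1 stop@n0
  join n6 pred n0: · stop@n0
  join n6 pred n1: n1 stop@n0
  join n6 pred n4: n4→n2→n1 stop@n0
  join n6 pred n5: n5→n4→n2→n1 stop@n0
  join n7 pred n5: n5→n4→n2→n1 stop@n0
  join n7 pred n6: n6 stop@n0
  n0 → ∅
  n1 → {n1,n6,n7}
  n2 → {n1,n6,n7}
  n3 → ∅
  n4 → {n6,n7}
  n5 → {n6,n7}
  n6 → {n7}
  n7 → ∅

φ for a: defs {n4}
  DF⁺ = {n6,n7}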